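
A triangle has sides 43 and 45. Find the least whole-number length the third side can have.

3

The third side must be strictly greater than |43 − 45| = 2.
The smallest integer above 2 is 3.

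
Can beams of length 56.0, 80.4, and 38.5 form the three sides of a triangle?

The longest side is 80.4, and the other two sum to 94.5.
Since 94.5 > 80.4, the triangle inequality holds.

Yes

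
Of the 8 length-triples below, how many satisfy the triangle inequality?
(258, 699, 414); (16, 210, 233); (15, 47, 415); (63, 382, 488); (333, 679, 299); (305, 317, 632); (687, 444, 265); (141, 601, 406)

1

(258,414,699): 258+414 ≤ 699 → not valid
(16,210,233): 16+210 ≤ 233 → not valid
(15,47,415): 15+47 ≤ 415 → not valid
(63,382,488): 63+382 ≤ 488 → not valid
(299,333,679): 299+333 ≤ 679 → not valid
(305,317,632): 305+317 ≤ 632 → not valid
(265,444,687): 265+444 > 687 → valid
(141,406,601): 141+406 ≤ 601 → not valid
1 of the 8 triples forms a triangle.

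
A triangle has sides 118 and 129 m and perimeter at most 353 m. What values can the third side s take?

Triangle inequality alone gives 11 < s < 247.
The perimeter condition gives s ≤ 353 − 118 − 129 = 106.
Intersecting the two: 11 < s ≤ 106.

11 < s ≤ 106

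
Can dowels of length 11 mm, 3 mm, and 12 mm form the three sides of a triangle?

The longest side is 12, and the other two sum to 14.
Since 14 > 12, the triangle inequality holds.

Yes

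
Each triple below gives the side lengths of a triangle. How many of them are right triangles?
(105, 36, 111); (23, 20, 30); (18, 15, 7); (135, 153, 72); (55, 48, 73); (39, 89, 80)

4

(105,36,111): 36²+105² = 12321 = 111² → right
(23,20,30): 20²+23² = 929 > 900 = 30² → acute
(18,15,7): 7²+15² = 274 < 324 = 18² → obtuse
(135,153,72): 72²+135² = 23409 = 153² → right
(55,48,73): 48²+55² = 5329 = 73² → right
(39,89,80): 39²+80² = 7921 = 89² → right
4 of the 6 are right.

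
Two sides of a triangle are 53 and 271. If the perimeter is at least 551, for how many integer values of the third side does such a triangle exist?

97

Triangle inequality: 218 < x < 324. Perimeter ≥ 551 gives x ≥ 551 − 53 − 271 = 227.
So 227 ≤ x < 324; integers 227 through 323: 97 values.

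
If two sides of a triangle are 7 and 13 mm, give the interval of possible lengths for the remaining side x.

By the triangle inequality, x must be less than 7 + 13 = 20 and greater than |7 − 13| = 6.

6 < x < 20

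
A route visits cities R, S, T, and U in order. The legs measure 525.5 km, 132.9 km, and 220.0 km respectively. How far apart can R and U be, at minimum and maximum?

The maximum is all hops collinear in one direction: 525.5 + 132.9 + 220.0 = 878.4.
The longest hop is 525.5; the others sum to 352.9. Folding the others back against it leaves at least 525.5 − 352.9 = 172.6.

172.6 ≤ RU ≤ 878.4 km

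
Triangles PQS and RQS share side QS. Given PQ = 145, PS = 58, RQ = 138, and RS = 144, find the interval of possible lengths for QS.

From triangle PQS: |145 − 58| < QS < 145 + 58, i.e. 87 < QS < 203.
From triangle RQS: 6 < QS < 282.
Both must hold, so QS lies in the intersection.

87 < QS < 203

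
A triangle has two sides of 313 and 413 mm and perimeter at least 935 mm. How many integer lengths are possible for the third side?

517

Triangle inequality: 100 < x < 726. Perimeter ≥ 935 gives x ≥ 935 − 313 − 413 = 209.
So 209 ≤ x < 726; integers 209 through 725: 517 values.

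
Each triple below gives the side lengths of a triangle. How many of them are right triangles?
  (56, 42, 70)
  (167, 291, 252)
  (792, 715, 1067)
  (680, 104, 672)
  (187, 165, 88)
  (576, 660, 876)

5

(56,42,70): 42²+56² = 4900 = 70² → right
(167,291,252): 167²+252² = 91393 > 84681 = 291² → acute
(792,715,1067): 715²+792² = 1138489 = 1067² → right
(680,104,672): 104²+672² = 462400 = 680² → right
(187,165,88): 88²+165² = 34969 = 187² → right
(576,660,876): 576²+660² = 767376 = 876² → right
5 of the 6 are right.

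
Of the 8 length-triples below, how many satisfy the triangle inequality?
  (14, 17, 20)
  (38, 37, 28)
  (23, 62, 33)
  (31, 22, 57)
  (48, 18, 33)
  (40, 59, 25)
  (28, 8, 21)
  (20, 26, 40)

6

(14,17,20): 14+17 > 20 → valid
(28,37,38): 28+37 > 38 → valid
(23,33,62): 23+33 ≤ 62 → not valid
(22,31,57): 22+31 ≤ 57 → not valid
(18,33,48): 18+33 > 48 → valid
(25,40,59): 25+40 > 59 → valid
(8,21,28): 8+21 > 28 → valid
(20,26,40): 20+26 > 40 → valid
6 of the 8 triples form a triangle.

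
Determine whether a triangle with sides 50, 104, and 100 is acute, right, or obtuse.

acute

Compare the square of the longest side to the sum of squares of the other two: 50² + 100² = 12500 > 10816 = 104².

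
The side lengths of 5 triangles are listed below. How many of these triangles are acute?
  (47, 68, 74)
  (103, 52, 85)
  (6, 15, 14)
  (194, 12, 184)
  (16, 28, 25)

(47,68,74): 47²+68² = 6833 > 5476 = 74² → acute
(103,52,85): 52²+85² = 9929 < 10609 = 103² → obtuse
(6,15,14): 6²+14² = 232 > 225 = 15² → acute
(194,12,184): 12²+184² = 34000 < 37636 = 194² → obtuse
(16,28,25): 16²+25² = 881 > 784 = 28² → acute
3 of the 5 are acute.

3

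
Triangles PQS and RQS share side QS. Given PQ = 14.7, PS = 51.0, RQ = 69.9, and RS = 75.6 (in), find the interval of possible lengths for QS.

36.3 < QS < 65.7

From triangle PQS: |14.7 − 51.0| < QS < 14.7 + 51.0, i.e. 36.3 < QS < 65.7.
From triangle RQS: 5.7 < QS < 145.5.
Both must hold, so QS lies in the intersection.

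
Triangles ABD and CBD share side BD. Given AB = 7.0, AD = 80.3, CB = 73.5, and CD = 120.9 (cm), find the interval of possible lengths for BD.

73.3 < BD < 87.3

From triangle ABD: |7.0 − 80.3| < BD < 7.0 + 80.3, i.e. 73.3 < BD < 87.3.
From triangle CBD: 47.4 < BD < 194.4.
Both must hold, so BD lies in the intersection.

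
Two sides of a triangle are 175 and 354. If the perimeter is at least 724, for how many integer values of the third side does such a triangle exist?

Triangle inequality: 179 < x < 529. Perimeter ≥ 724 gives x ≥ 724 − 175 − 354 = 195.
So 195 ≤ x < 529; integers 195 through 528: 334 values.

334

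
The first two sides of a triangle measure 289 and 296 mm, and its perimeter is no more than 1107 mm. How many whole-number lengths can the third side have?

Triangle inequality: 7 < x < 585. Perimeter ≤ 1107 gives x ≤ 1107 − 289 − 296 = 522.
So 7 < x ≤ 522; integers 8 through 522: 515 values.

515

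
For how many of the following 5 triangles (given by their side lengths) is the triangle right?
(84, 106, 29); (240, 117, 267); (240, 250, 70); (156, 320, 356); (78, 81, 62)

3

(84,106,29): 29²+84² = 7897 < 11236 = 106² → obtuse
(240,117,267): 117²+240² = 71289 = 267² → right
(240,250,70): 70²+240² = 62500 = 250² → right
(156,320,356): 156²+320² = 126736 = 356² → right
(78,81,62): 62²+78² = 9928 > 6561 = 81² → acute
3 of the 5 are right.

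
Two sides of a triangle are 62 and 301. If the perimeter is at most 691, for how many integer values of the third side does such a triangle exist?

89

Triangle inequality: 239 < x < 363. Perimeter ≤ 691 gives x ≤ 691 − 62 − 301 = 328.
So 239 < x ≤ 328; integers 240 through 328: 89 values.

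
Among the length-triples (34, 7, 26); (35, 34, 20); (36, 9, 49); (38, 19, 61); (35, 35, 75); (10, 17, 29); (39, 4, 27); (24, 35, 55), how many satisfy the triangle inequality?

(7,26,34): 7+26 ≤ 34 → not valid
(20,34,35): 20+34 > 35 → valid
(9,36,49): 9+36 ≤ 49 → not valid
(19,38,61): 19+38 ≤ 61 → not valid
(35,35,75): 35+35 ≤ 75 → not valid
(10,17,29): 10+17 ≤ 29 → not valid
(4,27,39): 4+27 ≤ 39 → not valid
(24,35,55): 24+35 > 55 → valid
2 of the 8 triples form a triangle.

2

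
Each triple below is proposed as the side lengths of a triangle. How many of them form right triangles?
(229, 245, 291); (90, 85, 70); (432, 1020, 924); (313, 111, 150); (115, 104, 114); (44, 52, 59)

(229,245,291): 229²+245² = 112466 > 84681 = 291² → acute
(90,85,70): 70²+85² = 12125 > 8100 = 90² → acute
(432,1020,924): 432²+924² = 1040400 = 1020² → right
(313,111,150): 111+150 ≤ 313, not a triangle
(115,104,114): 104²+114² = 23812 > 13225 = 115² → acute
(44,52,59): 44²+52² = 4640 > 3481 = 59² → acute
1 of the 6 is right.

1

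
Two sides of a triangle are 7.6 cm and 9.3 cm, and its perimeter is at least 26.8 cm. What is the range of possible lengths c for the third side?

Triangle inequality alone gives 1.7 < c < 16.9.
The perimeter condition gives c ≥ 26.8 − 7.6 − 9.3 = 9.9.
Intersecting the two: 9.9 ≤ c < 16.9.

9.9 ≤ c < 16.9 cm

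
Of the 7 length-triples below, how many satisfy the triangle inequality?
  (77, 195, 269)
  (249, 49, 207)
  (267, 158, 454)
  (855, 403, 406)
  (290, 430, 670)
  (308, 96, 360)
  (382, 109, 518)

(77,195,269): 77+195 > 269 → valid
(49,207,249): 49+207 > 249 → valid
(158,267,454): 158+267 ≤ 454 → not valid
(403,406,855): 403+406 ≤ 855 → not valid
(290,430,670): 290+430 > 670 → valid
(96,308,360): 96+308 > 360 → valid
(109,382,518): 109+382 ≤ 518 → not valid
4 of the 7 triples form a triangle.

4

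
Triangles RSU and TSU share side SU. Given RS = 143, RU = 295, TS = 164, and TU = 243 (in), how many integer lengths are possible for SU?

254

From triangle RSU: 152 < SU < 438.
From triangle TSU: 79 < SU < 407.
Intersection: 152 < SU < 407, so integers 153 through 406: 254 values.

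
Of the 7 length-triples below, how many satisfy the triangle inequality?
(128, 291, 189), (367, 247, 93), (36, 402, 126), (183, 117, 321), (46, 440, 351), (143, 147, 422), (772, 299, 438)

1

(128,189,291): 128+189 > 291 → valid
(93,247,367): 93+247 ≤ 367 → not valid
(36,126,402): 36+126 ≤ 402 → not valid
(117,183,321): 117+183 ≤ 321 → not valid
(46,351,440): 46+351 ≤ 440 → not valid
(143,147,422): 143+147 ≤ 422 → not valid
(299,438,772): 299+438 ≤ 772 → not valid
1 of the 7 triples forms a triangle.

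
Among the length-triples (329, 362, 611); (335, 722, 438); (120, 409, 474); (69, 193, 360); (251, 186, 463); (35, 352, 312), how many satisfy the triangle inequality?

(329,362,611): 329+362 > 611 → valid
(335,438,722): 335+438 > 722 → valid
(120,409,474): 120+409 > 474 → valid
(69,193,360): 69+193 ≤ 360 → not valid
(186,251,463): 186+251 ≤ 463 → not valid
(35,312,352): 35+312 ≤ 352 → not valid
3 of the 6 triples form a triangle.

3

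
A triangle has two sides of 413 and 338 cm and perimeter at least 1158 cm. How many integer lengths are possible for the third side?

344

Triangle inequality: 75 < x < 751. Perimeter ≥ 1158 gives x ≥ 1158 − 413 − 338 = 407.
So 407 ≤ x < 751; integers 407 through 750: 344 values.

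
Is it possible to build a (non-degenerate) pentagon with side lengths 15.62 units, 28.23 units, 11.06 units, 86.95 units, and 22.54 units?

No

For a pentagon, each side must be shorter than the sum of the others.
Here the longest side is 86.95, but the remaining 4 sides sum to only 77.45.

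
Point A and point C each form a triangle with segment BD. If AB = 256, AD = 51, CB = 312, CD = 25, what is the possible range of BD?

From triangle ABD: |256 − 51| < BD < 256 + 51, i.e. 205 < BD < 307.
From triangle CBD: 287 < BD < 337.
Both must hold, so BD lies in the intersection.

287 < BD < 307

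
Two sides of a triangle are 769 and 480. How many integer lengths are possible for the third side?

The third side lies in the open interval (289, 1249).
Integers from 290 to 1248 inclusive: 1248 − 290 + 1 = 959.

959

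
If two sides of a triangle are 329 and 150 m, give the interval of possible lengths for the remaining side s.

By the triangle inequality, s must be less than 329 + 150 = 479 and greater than |329 − 150| = 179.

179 < s < 479 (m)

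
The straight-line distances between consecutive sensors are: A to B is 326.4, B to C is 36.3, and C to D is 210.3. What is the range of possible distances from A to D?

The maximum is all hops collinear in one direction: 326.4 + 36.3 + 210.3 = 573.0.
The longest hop is 326.4; the others sum to 246.6. Folding the others back against it leaves at least 326.4 − 246.6 = 79.8.

79.8 ≤ AD ≤ 573.0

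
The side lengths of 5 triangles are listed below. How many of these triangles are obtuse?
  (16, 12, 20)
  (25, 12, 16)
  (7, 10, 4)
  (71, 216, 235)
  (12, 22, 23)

3

(16,12,20): 12²+16² = 400 = 20² → right
(25,12,16): 12²+16² = 400 < 625 = 25² → obtuse
(7,10,4): 4²+7² = 65 < 100 = 10² → obtuse
(71,216,235): 71²+216² = 51697 < 55225 = 235² → obtuse
(12,22,23): 12²+22² = 628 > 529 = 23² → acute
3 of the 5 are obtuse.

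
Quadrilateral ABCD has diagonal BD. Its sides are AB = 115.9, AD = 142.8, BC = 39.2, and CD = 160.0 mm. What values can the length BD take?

120.8 < BD < 199.2

From triangle ABD: |115.9 − 142.8| < BD < 115.9 + 142.8, i.e. 26.9 < BD < 258.7.
From triangle CBD: 120.8 < BD < 199.2.
Both must hold, so BD lies in the intersection.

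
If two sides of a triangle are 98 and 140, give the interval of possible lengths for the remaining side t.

By the triangle inequality, t must be less than 98 + 140 = 238 and greater than |98 − 140| = 42.

42 < t < 238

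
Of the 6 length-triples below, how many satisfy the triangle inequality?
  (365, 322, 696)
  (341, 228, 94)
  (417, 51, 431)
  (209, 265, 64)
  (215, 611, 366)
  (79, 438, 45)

(322,365,696): 322+365 ≤ 696 → not valid
(94,228,341): 94+228 ≤ 341 → not valid
(51,417,431): 51+417 > 431 → valid
(64,209,265): 64+209 > 265 → valid
(215,366,611): 215+366 ≤ 611 → not valid
(45,79,438): 45+79 ≤ 438 → not valid
2 of the 6 triples form a triangle.

2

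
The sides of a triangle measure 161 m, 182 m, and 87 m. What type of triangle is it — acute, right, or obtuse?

acute

Compare the square of the longest side to the sum of squares of the other two: 87² + 161² = 33490 > 33124 = 182².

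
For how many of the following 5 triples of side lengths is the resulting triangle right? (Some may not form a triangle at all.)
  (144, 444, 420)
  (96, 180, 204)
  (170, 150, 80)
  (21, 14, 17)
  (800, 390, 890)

(144,444,420): 144²+420² = 197136 = 444² → right
(96,180,204): 96²+180² = 41616 = 204² → right
(170,150,80): 80²+150² = 28900 = 170² → right
(21,14,17): 14²+17² = 485 > 441 = 21² → acute
(800,390,890): 390²+800² = 792100 = 890² → right
4 of the 5 are right.

4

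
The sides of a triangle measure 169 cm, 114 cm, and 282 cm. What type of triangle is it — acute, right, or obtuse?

obtuse

Compare the square of the longest side to the sum of squares of the other two: 114² + 169² = 41557 < 79524 = 282².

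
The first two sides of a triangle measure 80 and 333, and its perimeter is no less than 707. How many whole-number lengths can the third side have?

119

Triangle inequality: 253 < x < 413. Perimeter ≥ 707 gives x ≥ 707 − 80 − 333 = 294.
So 294 ≤ x < 413; integers 294 through 412: 119 values.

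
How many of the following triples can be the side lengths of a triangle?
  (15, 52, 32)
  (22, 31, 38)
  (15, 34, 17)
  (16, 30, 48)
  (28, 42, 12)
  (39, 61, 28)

2

(15,32,52): 15+32 ≤ 52 → not valid
(22,31,38): 22+31 > 38 → valid
(15,17,34): 15+17 ≤ 34 → not valid
(16,30,48): 16+30 ≤ 48 → not valid
(12,28,42): 12+28 ≤ 42 → not valid
(28,39,61): 28+39 > 61 → valid
2 of the 6 triples form a triangle.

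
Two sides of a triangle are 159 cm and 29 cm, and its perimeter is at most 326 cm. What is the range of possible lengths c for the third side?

130 < c ≤ 138

Triangle inequality alone gives 130 < c < 188.
The perimeter condition gives c ≤ 326 − 159 − 29 = 138.
Intersecting the two: 130 < c ≤ 138.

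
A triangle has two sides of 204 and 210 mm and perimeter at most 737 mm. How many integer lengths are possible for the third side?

317

Triangle inequality: 6 < x < 414. Perimeter ≤ 737 gives x ≤ 737 − 204 − 210 = 323.
So 6 < x ≤ 323; integers 7 through 323: 317 values.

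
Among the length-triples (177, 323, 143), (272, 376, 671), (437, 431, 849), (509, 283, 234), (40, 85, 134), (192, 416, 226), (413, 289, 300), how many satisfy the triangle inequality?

(143,177,323): 143+177 ≤ 323 → not valid
(272,376,671): 272+376 ≤ 671 → not valid
(431,437,849): 431+437 > 849 → valid
(234,283,509): 234+283 > 509 → valid
(40,85,134): 40+85 ≤ 134 → not valid
(192,226,416): 192+226 > 416 → valid
(289,300,413): 289+300 > 413 → valid
4 of the 7 triples form a triangle.

4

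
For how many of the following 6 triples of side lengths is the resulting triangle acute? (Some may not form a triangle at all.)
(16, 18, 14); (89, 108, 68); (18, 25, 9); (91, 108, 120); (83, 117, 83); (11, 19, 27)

4

(16,18,14): 14²+16² = 452 > 324 = 18² → acute
(89,108,68): 68²+89² = 12545 > 11664 = 108² → acute
(18,25,9): 9²+18² = 405 < 625 = 25² → obtuse
(91,108,120): 91²+108² = 19945 > 14400 = 120² → acute
(83,117,83): 83²+83² = 13778 > 13689 = 117² → acute
(11,19,27): 11²+19² = 482 < 729 = 27² → obtuse
4 of the 6 are acute.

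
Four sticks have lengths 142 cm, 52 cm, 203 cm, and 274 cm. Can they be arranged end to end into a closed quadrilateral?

A quadrilateral exists iff every side is shorter than the sum of the others — equivalently, the longest side is less than the sum of the rest.
Longest side 274 < 397 (sum of the remaining 3), so yes.

Yes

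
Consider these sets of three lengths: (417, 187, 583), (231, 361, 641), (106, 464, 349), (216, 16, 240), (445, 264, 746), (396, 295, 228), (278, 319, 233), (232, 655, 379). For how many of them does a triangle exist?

(187,417,583): 187+417 > 583 → valid
(231,361,641): 231+361 ≤ 641 → not valid
(106,349,464): 106+349 ≤ 464 → not valid
(16,216,240): 16+216 ≤ 240 → not valid
(264,445,746): 264+445 ≤ 746 → not valid
(228,295,396): 228+295 > 396 → valid
(233,278,319): 233+278 > 319 → valid
(232,379,655): 232+379 ≤ 655 → not valid
3 of the 8 triples form a triangle.

3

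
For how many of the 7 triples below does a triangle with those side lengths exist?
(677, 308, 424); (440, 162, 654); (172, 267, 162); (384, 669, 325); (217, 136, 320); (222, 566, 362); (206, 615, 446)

(308,424,677): 308+424 > 677 → valid
(162,440,654): 162+440 ≤ 654 → not valid
(162,172,267): 162+172 > 267 → valid
(325,384,669): 325+384 > 669 → valid
(136,217,320): 136+217 > 320 → valid
(222,362,566): 222+362 > 566 → valid
(206,446,615): 206+446 > 615 → valid
6 of the 7 triples form a triangle.

6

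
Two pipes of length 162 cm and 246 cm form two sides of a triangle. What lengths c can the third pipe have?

By the triangle inequality, c must be less than 162 + 246 = 408 and greater than |162 − 246| = 84.

84 < c < 408 (cm)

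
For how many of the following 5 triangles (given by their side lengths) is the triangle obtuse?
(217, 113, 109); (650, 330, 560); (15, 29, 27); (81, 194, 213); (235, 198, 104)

(217,113,109): 109²+113² = 24650 < 47089 = 217² → obtuse
(650,330,560): 330²+560² = 422500 = 650² → right
(15,29,27): 15²+27² = 954 > 841 = 29² → acute
(81,194,213): 81²+194² = 44197 < 45369 = 213² → obtuse
(235,198,104): 104²+198² = 50020 < 55225 = 235² → obtuse
3 of the 5 are obtuse.

3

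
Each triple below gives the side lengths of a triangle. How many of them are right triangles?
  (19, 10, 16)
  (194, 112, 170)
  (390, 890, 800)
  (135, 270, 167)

(19,10,16): 10²+16² = 356 < 361 = 19² → obtuse
(194,112,170): 112²+170² = 41444 > 37636 = 194² → acute
(390,890,800): 390²+800² = 792100 = 890² → right
(135,270,167): 135²+167² = 46114 < 72900 = 270² → obtuse
1 of the 4 is right.

1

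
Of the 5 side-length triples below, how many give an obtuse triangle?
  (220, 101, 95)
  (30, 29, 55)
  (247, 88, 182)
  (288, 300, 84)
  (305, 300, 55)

(220,101,95): 95+101 ≤ 220, not a triangle
(30,29,55): 29²+30² = 1741 < 3025 = 55² → obtuse
(247,88,182): 88²+182² = 40868 < 61009 = 247² → obtuse
(288,300,84): 84²+288² = 90000 = 300² → right
(305,300,55): 55²+300² = 93025 = 305² → right
2 of the 5 are obtuse.

2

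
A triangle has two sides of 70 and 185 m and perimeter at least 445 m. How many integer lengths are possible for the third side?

65

Triangle inequality: 115 < x < 255. Perimeter ≥ 445 gives x ≥ 445 − 70 − 185 = 190.
So 190 ≤ x < 255; integers 190 through 254: 65 values.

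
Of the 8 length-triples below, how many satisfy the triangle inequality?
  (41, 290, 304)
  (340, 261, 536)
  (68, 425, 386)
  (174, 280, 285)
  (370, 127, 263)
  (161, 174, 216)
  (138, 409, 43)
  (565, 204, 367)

(41,290,304): 41+290 > 304 → valid
(261,340,536): 261+340 > 536 → valid
(68,386,425): 68+386 > 425 → valid
(174,280,285): 174+280 > 285 → valid
(127,263,370): 127+263 > 370 → valid
(161,174,216): 161+174 > 216 → valid
(43,138,409): 43+138 ≤ 409 → not valid
(204,367,565): 204+367 > 565 → valid
7 of the 8 triples form a triangle.

7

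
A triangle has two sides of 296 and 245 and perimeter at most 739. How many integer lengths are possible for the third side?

147

Triangle inequality: 51 < x < 541. Perimeter ≤ 739 gives x ≤ 739 − 296 − 245 = 198.
So 51 < x ≤ 198; integers 52 through 198: 147 values.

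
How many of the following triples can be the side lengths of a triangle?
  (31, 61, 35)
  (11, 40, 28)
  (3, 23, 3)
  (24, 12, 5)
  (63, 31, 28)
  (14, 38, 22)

(31,35,61): 31+35 > 61 → valid
(11,28,40): 11+28 ≤ 40 → not valid
(3,3,23): 3+3 ≤ 23 → not valid
(5,12,24): 5+12 ≤ 24 → not valid
(28,31,63): 28+31 ≤ 63 → not valid
(14,22,38): 14+22 ≤ 38 → not valid
1 of the 6 triples forms a triangle.

1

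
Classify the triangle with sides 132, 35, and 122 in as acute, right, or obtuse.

Compare the square of the longest side to the sum of squares of the other two: 35² + 122² = 16109 < 17424 = 132².

obtuse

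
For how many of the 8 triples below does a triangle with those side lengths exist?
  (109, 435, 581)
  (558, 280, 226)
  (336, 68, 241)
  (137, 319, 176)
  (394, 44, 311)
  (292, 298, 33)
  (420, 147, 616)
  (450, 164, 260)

1

(109,435,581): 109+435 ≤ 581 → not valid
(226,280,558): 226+280 ≤ 558 → not valid
(68,241,336): 68+241 ≤ 336 → not valid
(137,176,319): 137+176 ≤ 319 → not valid
(44,311,394): 44+311 ≤ 394 → not valid
(33,292,298): 33+292 > 298 → valid
(147,420,616): 147+420 ≤ 616 → not valid
(164,260,450): 164+260 ≤ 450 → not valid
1 of the 8 triples forms a triangle.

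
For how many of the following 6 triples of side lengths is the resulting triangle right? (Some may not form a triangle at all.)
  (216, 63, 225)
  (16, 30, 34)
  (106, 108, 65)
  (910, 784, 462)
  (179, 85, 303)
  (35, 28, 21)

4

(216,63,225): 63²+216² = 50625 = 225² → right
(16,30,34): 16²+30² = 1156 = 34² → right
(106,108,65): 65²+106² = 15461 > 11664 = 108² → acute
(910,784,462): 462²+784² = 828100 = 910² → right
(179,85,303): 85+179 ≤ 303, not a triangle
(35,28,21): 21²+28² = 1225 = 35² → right
4 of the 6 are right.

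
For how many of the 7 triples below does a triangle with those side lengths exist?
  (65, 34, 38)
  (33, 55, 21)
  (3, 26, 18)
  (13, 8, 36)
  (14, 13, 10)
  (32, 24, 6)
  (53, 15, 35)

(34,38,65): 34+38 > 65 → valid
(21,33,55): 21+33 ≤ 55 → not valid
(3,18,26): 3+18 ≤ 26 → not valid
(8,13,36): 8+13 ≤ 36 → not valid
(10,13,14): 10+13 > 14 → valid
(6,24,32): 6+24 ≤ 32 → not valid
(15,35,53): 15+35 ≤ 53 → not valid
2 of the 7 triples form a triangle.

2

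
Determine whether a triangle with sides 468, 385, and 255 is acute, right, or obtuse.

obtuse

Compare the square of the longest side to the sum of squares of the other two: 255² + 385² = 213250 < 219024 = 468².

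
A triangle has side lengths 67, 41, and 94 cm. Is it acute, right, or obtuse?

obtuse

Compare the square of the longest side to the sum of squares of the other two: 41² + 67² = 6170 < 8836 = 94².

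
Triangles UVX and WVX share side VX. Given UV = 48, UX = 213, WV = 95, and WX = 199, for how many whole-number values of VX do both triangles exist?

From triangle UVX: 165 < VX < 261.
From triangle WVX: 104 < VX < 294.
Intersection: 165 < VX < 261, so integers 166 through 260: 95 values.

95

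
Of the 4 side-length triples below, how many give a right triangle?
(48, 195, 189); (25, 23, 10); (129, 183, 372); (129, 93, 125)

(48,195,189): 48²+189² = 38025 = 195² → right
(25,23,10): 10²+23² = 629 > 625 = 25² → acute
(129,183,372): 129+183 ≤ 372, not a triangle
(129,93,125): 93²+125² = 24274 > 16641 = 129² → acute
1 of the 4 is right.

1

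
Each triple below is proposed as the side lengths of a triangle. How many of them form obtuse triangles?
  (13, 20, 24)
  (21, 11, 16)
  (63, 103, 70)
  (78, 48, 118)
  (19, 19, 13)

4

(13,20,24): 13²+20² = 569 < 576 = 24² → obtuse
(21,11,16): 11²+16² = 377 < 441 = 21² → obtuse
(63,103,70): 63²+70² = 8869 < 10609 = 103² → obtuse
(78,48,118): 48²+78² = 8388 < 13924 = 118² → obtuse
(19,19,13): 13²+19² = 530 > 361 = 19² → acute
4 of the 5 are obtuse.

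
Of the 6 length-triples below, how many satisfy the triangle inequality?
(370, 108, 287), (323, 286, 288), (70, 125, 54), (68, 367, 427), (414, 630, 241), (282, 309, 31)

(108,287,370): 108+287 > 370 → valid
(286,288,323): 286+288 > 323 → valid
(54,70,125): 54+70 ≤ 125 → not valid
(68,367,427): 68+367 > 427 → valid
(241,414,630): 241+414 > 630 → valid
(31,282,309): 31+282 > 309 → valid
5 of the 6 triples form a triangle.

5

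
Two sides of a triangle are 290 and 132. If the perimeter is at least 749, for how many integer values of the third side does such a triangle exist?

Triangle inequality: 158 < x < 422. Perimeter ≥ 749 gives x ≥ 749 − 290 − 132 = 327.
So 327 ≤ x < 422; integers 327 through 421: 95 values.

95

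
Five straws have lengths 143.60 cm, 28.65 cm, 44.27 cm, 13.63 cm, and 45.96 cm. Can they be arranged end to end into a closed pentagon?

No

For a pentagon, each side must be shorter than the sum of the others.
Here the longest side is 143.60, but the remaining 4 sides sum to only 132.51.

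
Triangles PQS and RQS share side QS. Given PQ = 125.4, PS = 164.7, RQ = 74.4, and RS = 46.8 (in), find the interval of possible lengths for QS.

39.3 < QS < 121.2

From triangle PQS: |125.4 − 164.7| < QS < 125.4 + 164.7, i.e. 39.3 < QS < 290.1.
From triangle RQS: 27.6 < QS < 121.2.
Both must hold, so QS lies in the intersection.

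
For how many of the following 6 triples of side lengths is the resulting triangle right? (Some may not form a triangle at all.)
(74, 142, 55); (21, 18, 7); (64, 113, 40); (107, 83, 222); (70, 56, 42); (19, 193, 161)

(74,142,55): 55+74 ≤ 142, not a triangle
(21,18,7): 7²+18² = 373 < 441 = 21² → obtuse
(64,113,40): 40+64 ≤ 113, not a triangle
(107,83,222): 83+107 ≤ 222, not a triangle
(70,56,42): 42²+56² = 4900 = 70² → right
(19,193,161): 19+161 ≤ 193, not a triangle
1 of the 6 is right.

1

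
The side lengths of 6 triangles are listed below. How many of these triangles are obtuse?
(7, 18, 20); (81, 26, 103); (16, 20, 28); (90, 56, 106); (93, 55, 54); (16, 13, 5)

(7,18,20): 7²+18² = 373 < 400 = 20² → obtuse
(81,26,103): 26²+81² = 7237 < 10609 = 103² → obtuse
(16,20,28): 16²+20² = 656 < 784 = 28² → obtuse
(90,56,106): 56²+90² = 11236 = 106² → right
(93,55,54): 54²+55² = 5941 < 8649 = 93² → obtuse
(16,13,5): 5²+13² = 194 < 256 = 16² → obtuse
5 of the 6 are obtuse.

5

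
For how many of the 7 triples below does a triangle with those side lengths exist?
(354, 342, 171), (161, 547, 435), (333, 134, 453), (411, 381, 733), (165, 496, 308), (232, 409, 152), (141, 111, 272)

(171,342,354): 171+342 > 354 → valid
(161,435,547): 161+435 > 547 → valid
(134,333,453): 134+333 > 453 → valid
(381,411,733): 381+411 > 733 → valid
(165,308,496): 165+308 ≤ 496 → not valid
(152,232,409): 152+232 ≤ 409 → not valid
(111,141,272): 111+141 ≤ 272 → not valid
4 of the 7 triples form a triangle.

4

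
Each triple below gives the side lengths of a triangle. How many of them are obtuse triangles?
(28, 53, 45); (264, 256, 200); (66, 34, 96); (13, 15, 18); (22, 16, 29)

2

(28,53,45): 28²+45² = 2809 = 53² → right
(264,256,200): 200²+256² = 105536 > 69696 = 264² → acute
(66,34,96): 34²+66² = 5512 < 9216 = 96² → obtuse
(13,15,18): 13²+15² = 394 > 324 = 18² → acute
(22,16,29): 16²+22² = 740 < 841 = 29² → obtuse
2 of the 5 are obtuse.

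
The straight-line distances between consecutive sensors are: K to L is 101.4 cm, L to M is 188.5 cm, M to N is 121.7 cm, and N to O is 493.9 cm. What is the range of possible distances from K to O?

The maximum is all hops collinear in one direction: 101.4 + 188.5 + 121.7 + 493.9 = 905.5.
The longest hop is 493.9; the others sum to 411.6. Folding the others back against it leaves at least 493.9 − 411.6 = 82.3.

82.3 ≤ KO ≤ 905.5 cm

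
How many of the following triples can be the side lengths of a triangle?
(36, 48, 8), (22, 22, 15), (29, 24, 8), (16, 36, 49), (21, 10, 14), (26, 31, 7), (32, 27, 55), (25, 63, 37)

6

(8,36,48): 8+36 ≤ 48 → not valid
(15,22,22): 15+22 > 22 → valid
(8,24,29): 8+24 > 29 → valid
(16,36,49): 16+36 > 49 → valid
(10,14,21): 10+14 > 21 → valid
(7,26,31): 7+26 > 31 → valid
(27,32,55): 27+32 > 55 → valid
(25,37,63): 25+37 ≤ 63 → not valid
6 of the 8 triples form a triangle.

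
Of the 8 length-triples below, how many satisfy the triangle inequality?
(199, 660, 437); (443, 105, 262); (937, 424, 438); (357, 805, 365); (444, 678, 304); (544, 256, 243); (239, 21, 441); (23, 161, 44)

(199,437,660): 199+437 ≤ 660 → not valid
(105,262,443): 105+262 ≤ 443 → not valid
(424,438,937): 424+438 ≤ 937 → not valid
(357,365,805): 357+365 ≤ 805 → not valid
(304,444,678): 304+444 > 678 → valid
(243,256,544): 243+256 ≤ 544 → not valid
(21,239,441): 21+239 ≤ 441 → not valid
(23,44,161): 23+44 ≤ 161 → not valid
1 of the 8 triples forms a triangle.

1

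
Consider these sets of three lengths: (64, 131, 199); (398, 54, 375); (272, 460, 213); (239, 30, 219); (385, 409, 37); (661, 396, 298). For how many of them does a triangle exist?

5

(64,131,199): 64+131 ≤ 199 → not valid
(54,375,398): 54+375 > 398 → valid
(213,272,460): 213+272 > 460 → valid
(30,219,239): 30+219 > 239 → valid
(37,385,409): 37+385 > 409 → valid
(298,396,661): 298+396 > 661 → valid
5 of the 6 triples form a triangle.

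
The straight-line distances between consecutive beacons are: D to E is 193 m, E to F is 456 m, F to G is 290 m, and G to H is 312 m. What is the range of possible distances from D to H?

0 ≤ DH ≤ 1251 m

The maximum is all hops collinear in one direction: 193 + 456 + 290 + 312 = 1251.
The longest hop is 456; the others sum to 795. Since 456 ≤ 795, the path can fold back on itself completely, so the minimum distance is 0.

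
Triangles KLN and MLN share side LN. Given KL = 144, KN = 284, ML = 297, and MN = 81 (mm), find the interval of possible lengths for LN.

216 < LN < 378

From triangle KLN: |144 − 284| < LN < 144 + 284, i.e. 140 < LN < 428.
From triangle MLN: 216 < LN < 378.
Both must hold, so LN lies in the intersection.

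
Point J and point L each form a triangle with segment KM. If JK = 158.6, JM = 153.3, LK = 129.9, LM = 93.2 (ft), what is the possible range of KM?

From triangle JKM: |158.6 − 153.3| < KM < 158.6 + 153.3, i.e. 5.3 < KM < 311.9.
From triangle LKM: 36.7 < KM < 223.1.
Both must hold, so KM lies in the intersection.

36.7 < KM < 223.1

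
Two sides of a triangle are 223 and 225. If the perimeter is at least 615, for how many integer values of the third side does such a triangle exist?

281

Triangle inequality: 2 < x < 448. Perimeter ≥ 615 gives x ≥ 615 − 223 − 225 = 167.
So 167 ≤ x < 448; integers 167 through 447: 281 values.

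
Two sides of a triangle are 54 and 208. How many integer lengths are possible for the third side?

The third side lies in the open interval (154, 262).
Integers from 155 to 261 inclusive: 261 − 155 + 1 = 107.

107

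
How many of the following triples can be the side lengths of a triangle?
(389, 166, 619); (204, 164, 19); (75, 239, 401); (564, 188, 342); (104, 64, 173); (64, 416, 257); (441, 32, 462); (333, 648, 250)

1

(166,389,619): 166+389 ≤ 619 → not valid
(19,164,204): 19+164 ≤ 204 → not valid
(75,239,401): 75+239 ≤ 401 → not valid
(188,342,564): 188+342 ≤ 564 → not valid
(64,104,173): 64+104 ≤ 173 → not valid
(64,257,416): 64+257 ≤ 416 → not valid
(32,441,462): 32+441 > 462 → valid
(250,333,648): 250+333 ≤ 648 → not valid
1 of the 8 triples forms a triangle.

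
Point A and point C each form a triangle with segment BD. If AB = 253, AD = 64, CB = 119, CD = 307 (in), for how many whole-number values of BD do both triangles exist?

From triangle ABD: 189 < BD < 317.
From triangle CBD: 188 < BD < 426.
Intersection: 189 < BD < 317, so integers 190 through 316: 127 values.

127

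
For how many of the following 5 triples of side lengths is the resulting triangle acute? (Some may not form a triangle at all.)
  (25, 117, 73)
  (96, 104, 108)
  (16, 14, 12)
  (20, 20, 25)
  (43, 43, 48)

(25,117,73): 25+73 ≤ 117, not a triangle
(96,104,108): 96²+104² = 20032 > 11664 = 108² → acute
(16,14,12): 12²+14² = 340 > 256 = 16² → acute
(20,20,25): 20²+20² = 800 > 625 = 25² → acute
(43,43,48): 43²+43² = 3698 > 2304 = 48² → acute
4 of the 5 are acute.

4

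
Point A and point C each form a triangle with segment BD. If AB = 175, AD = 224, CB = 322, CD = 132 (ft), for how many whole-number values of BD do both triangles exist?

208

From triangle ABD: 49 < BD < 399.
From triangle CBD: 190 < BD < 454.
Intersection: 190 < BD < 399, so integers 191 through 398: 208 values.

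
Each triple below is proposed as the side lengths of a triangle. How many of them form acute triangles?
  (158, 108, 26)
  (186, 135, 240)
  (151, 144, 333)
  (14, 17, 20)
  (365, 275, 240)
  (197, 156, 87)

1

(158,108,26): 26+108 ≤ 158, not a triangle
(186,135,240): 135²+186² = 52821 < 57600 = 240² → obtuse
(151,144,333): 144+151 ≤ 333, not a triangle
(14,17,20): 14²+17² = 485 > 400 = 20² → acute
(365,275,240): 240²+275² = 133225 = 365² → right
(197,156,87): 87²+156² = 31905 < 38809 = 197² → obtuse
1 of the 6 is acute.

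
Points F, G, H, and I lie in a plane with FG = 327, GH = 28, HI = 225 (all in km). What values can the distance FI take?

74 ≤ FI ≤ 580 km

The maximum is all hops collinear in one direction: 327 + 28 + 225 = 580.
The longest hop is 327; the others sum to 253. Folding the others back against it leaves at least 327 − 253 = 74.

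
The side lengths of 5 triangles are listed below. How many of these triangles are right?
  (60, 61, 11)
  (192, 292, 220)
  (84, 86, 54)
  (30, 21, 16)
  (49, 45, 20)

2

(60,61,11): 11²+60² = 3721 = 61² → right
(192,292,220): 192²+220² = 85264 = 292² → right
(84,86,54): 54²+84² = 9972 > 7396 = 86² → acute
(30,21,16): 16²+21² = 697 < 900 = 30² → obtuse
(49,45,20): 20²+45² = 2425 > 2401 = 49² → acute
2 of the 5 are right.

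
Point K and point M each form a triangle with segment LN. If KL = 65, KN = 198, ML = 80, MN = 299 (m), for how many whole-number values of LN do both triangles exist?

From triangle KLN: 133 < LN < 263.
From triangle MLN: 219 < LN < 379.
Intersection: 219 < LN < 263, so integers 220 through 262: 43 values.

43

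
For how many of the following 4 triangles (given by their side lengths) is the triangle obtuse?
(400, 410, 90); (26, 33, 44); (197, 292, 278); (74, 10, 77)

2

(400,410,90): 90²+400² = 168100 = 410² → right
(26,33,44): 26²+33² = 1765 < 1936 = 44² → obtuse
(197,292,278): 197²+278² = 116093 > 85264 = 292² → acute
(74,10,77): 10²+74² = 5576 < 5929 = 77² → obtuse
2 of the 4 are obtuse.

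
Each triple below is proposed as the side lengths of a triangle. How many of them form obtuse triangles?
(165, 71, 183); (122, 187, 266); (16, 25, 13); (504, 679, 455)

3

(165,71,183): 71²+165² = 32266 < 33489 = 183² → obtuse
(122,187,266): 122²+187² = 49853 < 70756 = 266² → obtuse
(16,25,13): 13²+16² = 425 < 625 = 25² → obtuse
(504,679,455): 455²+504² = 461041 = 679² → right
3 of the 4 are obtuse.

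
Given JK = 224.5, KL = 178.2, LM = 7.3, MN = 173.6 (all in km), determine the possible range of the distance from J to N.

0 ≤ JN ≤ 583.6 km

The maximum is all hops collinear in one direction: 224.5 + 178.2 + 7.3 + 173.6 = 583.6.
The longest hop is 224.5; the others sum to 359.1. Since 224.5 ≤ 359.1, the path can fold back on itself completely, so the minimum distance is 0.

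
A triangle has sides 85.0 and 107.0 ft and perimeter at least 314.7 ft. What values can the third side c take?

122.7 ≤ c < 192.0

Triangle inequality alone gives 22.0 < c < 192.0.
The perimeter condition gives c ≥ 314.7 − 85.0 − 107.0 = 122.7.
Intersecting the two: 122.7 ≤ c < 192.0.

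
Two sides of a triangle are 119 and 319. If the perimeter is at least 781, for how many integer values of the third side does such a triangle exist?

95

Triangle inequality: 200 < x < 438. Perimeter ≥ 781 gives x ≥ 781 − 119 − 319 = 343.
So 343 ≤ x < 438; integers 343 through 437: 95 values.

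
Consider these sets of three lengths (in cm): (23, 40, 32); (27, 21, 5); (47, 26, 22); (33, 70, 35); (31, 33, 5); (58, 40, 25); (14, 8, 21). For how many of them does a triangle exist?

(23,32,40): 23+32 > 40 → valid
(5,21,27): 5+21 ≤ 27 → not valid
(22,26,47): 22+26 > 47 → valid
(33,35,70): 33+35 ≤ 70 → not valid
(5,31,33): 5+31 > 33 → valid
(25,40,58): 25+40 > 58 → valid
(8,14,21): 8+14 > 21 → valid
5 of the 7 triples form a triangle.

5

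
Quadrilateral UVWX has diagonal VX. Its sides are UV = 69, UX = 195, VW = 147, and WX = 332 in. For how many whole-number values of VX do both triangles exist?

From triangle UVX: 126 < VX < 264.
From triangle WVX: 185 < VX < 479.
Intersection: 185 < VX < 264, so integers 186 through 263: 78 values.

78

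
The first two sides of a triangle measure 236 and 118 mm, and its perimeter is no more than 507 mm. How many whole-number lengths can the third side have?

35

Triangle inequality: 118 < x < 354. Perimeter ≤ 507 gives x ≤ 507 − 236 − 118 = 153.
So 118 < x ≤ 153; integers 119 through 153: 35 values.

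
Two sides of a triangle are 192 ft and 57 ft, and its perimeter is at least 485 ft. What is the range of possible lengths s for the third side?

236 ≤ s < 249 ft

Triangle inequality alone gives 135 < s < 249.
The perimeter condition gives s ≥ 485 − 192 − 57 = 236.
Intersecting the two: 236 ≤ s < 249.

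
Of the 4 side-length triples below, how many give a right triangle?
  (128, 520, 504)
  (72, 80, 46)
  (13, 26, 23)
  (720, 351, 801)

2

(128,520,504): 128²+504² = 270400 = 520² → right
(72,80,46): 46²+72² = 7300 > 6400 = 80² → acute
(13,26,23): 13²+23² = 698 > 676 = 26² → acute
(720,351,801): 351²+720² = 641601 = 801² → right
2 of the 4 are right.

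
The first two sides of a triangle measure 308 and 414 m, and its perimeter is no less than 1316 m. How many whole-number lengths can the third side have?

128

Triangle inequality: 106 < x < 722. Perimeter ≥ 1316 gives x ≥ 1316 − 308 − 414 = 594.
So 594 ≤ x < 722; integers 594 through 721: 128 values.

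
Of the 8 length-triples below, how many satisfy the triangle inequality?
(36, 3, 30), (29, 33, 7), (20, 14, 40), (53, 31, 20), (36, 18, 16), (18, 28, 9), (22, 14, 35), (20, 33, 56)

(3,30,36): 3+30 ≤ 36 → not valid
(7,29,33): 7+29 > 33 → valid
(14,20,40): 14+20 ≤ 40 → not valid
(20,31,53): 20+31 ≤ 53 → not valid
(16,18,36): 16+18 ≤ 36 → not valid
(9,18,28): 9+18 ≤ 28 → not valid
(14,22,35): 14+22 > 35 → valid
(20,33,56): 20+33 ≤ 56 → not valid
2 of the 8 triples form a triangle.

2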